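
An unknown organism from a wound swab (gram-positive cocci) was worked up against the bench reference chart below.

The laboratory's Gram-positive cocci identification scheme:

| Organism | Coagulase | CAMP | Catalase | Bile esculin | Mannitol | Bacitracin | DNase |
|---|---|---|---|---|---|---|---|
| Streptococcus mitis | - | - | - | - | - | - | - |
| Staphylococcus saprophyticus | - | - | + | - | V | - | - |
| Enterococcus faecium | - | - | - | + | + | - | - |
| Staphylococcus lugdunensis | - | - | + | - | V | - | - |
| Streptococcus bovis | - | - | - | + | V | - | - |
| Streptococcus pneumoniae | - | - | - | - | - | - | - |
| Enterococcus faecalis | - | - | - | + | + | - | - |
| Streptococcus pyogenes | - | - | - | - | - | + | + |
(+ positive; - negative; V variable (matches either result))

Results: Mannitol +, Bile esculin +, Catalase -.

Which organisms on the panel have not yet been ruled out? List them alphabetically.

Enterococcus faecalis, Enterococcus faecium, Streptococcus bovis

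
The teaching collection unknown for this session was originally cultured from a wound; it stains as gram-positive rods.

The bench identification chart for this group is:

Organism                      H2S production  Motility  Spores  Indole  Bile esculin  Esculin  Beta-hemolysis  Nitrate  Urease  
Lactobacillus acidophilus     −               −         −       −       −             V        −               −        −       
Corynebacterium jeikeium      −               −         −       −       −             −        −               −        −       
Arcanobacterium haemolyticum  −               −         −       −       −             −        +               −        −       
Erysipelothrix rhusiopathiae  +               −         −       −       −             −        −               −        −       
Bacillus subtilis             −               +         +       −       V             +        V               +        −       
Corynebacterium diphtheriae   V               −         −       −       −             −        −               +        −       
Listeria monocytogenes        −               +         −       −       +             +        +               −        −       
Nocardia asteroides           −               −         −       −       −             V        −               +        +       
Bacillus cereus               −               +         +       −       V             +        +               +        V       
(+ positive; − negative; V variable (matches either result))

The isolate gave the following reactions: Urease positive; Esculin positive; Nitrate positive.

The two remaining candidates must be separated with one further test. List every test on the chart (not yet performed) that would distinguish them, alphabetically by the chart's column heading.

Beta-hemolysis, Motility, Spores

Urease +: excludes 7 organisms — 2 left.
Esculin +: all 2 remaining candidates are consistent.
Nitrate +: all 2 remaining candidates are consistent.
Two candidates remain: Bacillus cereus and Nocardia asteroides.
  H2S production: − vs − — same for both, does not separate.
  Motility: Bacillus cereus +, Nocardia asteroides − — discriminates.
  Spores: Bacillus cereus +, Nocardia asteroides − — discriminates.
  Indole: − vs − — same for both, does not separate.
  Bile esculin: V vs − — variable for at least one, does not separate.
  Beta-hemolysis: Bacillus cereus +, Nocardia asteroides − — discriminates.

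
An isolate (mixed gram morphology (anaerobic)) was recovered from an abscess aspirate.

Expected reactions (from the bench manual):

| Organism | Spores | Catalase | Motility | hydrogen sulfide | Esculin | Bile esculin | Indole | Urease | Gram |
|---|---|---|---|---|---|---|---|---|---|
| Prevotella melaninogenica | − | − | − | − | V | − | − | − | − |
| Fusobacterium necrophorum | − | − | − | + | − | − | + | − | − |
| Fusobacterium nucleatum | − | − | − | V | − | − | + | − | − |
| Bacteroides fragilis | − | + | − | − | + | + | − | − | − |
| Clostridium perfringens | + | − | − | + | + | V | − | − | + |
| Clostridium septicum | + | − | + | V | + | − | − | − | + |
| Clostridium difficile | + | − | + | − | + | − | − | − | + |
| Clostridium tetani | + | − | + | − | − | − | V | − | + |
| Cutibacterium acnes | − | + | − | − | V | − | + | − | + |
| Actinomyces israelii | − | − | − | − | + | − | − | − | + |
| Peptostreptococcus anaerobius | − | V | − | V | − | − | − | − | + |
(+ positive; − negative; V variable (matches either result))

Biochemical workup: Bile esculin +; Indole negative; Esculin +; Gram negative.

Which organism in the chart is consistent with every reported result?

Gram −: excludes 7 organisms — 4 left.
Bile esculin +: excludes Prevotella melaninogenica, Fusobacterium necrophorum, Fusobacterium nucleatum — 1 left.
Esculin +: the one remaining candidate is consistent.
Indole −: the one remaining candidate is consistent.

Bacteroides fragilis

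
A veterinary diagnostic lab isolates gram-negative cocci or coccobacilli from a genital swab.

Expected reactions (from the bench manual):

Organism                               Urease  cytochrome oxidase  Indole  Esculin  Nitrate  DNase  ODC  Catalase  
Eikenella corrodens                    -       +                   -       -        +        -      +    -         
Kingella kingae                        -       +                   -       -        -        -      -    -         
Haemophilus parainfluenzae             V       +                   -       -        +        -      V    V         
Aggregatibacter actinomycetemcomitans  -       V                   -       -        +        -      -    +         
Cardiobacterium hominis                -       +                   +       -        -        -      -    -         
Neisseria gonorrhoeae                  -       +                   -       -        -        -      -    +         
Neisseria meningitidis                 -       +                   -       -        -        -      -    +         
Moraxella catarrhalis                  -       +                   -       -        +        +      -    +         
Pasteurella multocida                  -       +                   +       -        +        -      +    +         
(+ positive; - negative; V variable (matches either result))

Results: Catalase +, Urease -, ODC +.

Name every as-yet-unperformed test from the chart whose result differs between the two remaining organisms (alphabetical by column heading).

Indole

Urease -: all 9 remaining candidates are consistent.
Catalase +: excludes Eikenella corrodens, Kingella kingae, Cardiobacterium hominis — 6 left.
ODC +: excludes Aggregatibacter actinomycetemcomitans, Neisseria gonorrhoeae, Neisseria meningitidis, Moraxella catarrhalis — 2 left.
Two candidates remain: Haemophilus parainfluenzae and Pasteurella multocida.
  cytochrome oxidase: + vs + — same for both, does not separate.
  Indole: Haemophilus parainfluenzae -, Pasteurella multocida + — discriminates.
  Esculin: - vs - — same for both, does not separate.
  Nitrate: + vs + — same for both, does not separate.
  DNase: - vs - — same for both, does not separate.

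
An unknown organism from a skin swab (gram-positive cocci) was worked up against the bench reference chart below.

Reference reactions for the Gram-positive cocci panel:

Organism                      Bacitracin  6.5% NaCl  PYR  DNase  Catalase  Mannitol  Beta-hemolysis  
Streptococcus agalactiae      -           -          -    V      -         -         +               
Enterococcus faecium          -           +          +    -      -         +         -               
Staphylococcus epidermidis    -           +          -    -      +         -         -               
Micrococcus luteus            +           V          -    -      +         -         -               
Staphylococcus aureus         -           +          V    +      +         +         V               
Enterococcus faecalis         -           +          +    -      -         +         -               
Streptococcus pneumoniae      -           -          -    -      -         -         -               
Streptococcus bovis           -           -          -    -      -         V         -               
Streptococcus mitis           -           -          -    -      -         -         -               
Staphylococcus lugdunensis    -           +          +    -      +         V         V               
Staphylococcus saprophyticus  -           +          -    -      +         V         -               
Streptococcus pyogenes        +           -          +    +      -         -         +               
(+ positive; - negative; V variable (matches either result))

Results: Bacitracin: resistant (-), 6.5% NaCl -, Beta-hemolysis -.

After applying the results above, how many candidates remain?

3

Beta-hemolysis -: excludes Streptococcus agalactiae, Streptococcus pyogenes — 10 left.
6.5% NaCl -: excludes 6 organisms — 4 left.
Bacitracin -: excludes Micrococcus luteus — 3 left.
Still consistent: Streptococcus bovis, Streptococcus mitis, Streptococcus pneumoniae.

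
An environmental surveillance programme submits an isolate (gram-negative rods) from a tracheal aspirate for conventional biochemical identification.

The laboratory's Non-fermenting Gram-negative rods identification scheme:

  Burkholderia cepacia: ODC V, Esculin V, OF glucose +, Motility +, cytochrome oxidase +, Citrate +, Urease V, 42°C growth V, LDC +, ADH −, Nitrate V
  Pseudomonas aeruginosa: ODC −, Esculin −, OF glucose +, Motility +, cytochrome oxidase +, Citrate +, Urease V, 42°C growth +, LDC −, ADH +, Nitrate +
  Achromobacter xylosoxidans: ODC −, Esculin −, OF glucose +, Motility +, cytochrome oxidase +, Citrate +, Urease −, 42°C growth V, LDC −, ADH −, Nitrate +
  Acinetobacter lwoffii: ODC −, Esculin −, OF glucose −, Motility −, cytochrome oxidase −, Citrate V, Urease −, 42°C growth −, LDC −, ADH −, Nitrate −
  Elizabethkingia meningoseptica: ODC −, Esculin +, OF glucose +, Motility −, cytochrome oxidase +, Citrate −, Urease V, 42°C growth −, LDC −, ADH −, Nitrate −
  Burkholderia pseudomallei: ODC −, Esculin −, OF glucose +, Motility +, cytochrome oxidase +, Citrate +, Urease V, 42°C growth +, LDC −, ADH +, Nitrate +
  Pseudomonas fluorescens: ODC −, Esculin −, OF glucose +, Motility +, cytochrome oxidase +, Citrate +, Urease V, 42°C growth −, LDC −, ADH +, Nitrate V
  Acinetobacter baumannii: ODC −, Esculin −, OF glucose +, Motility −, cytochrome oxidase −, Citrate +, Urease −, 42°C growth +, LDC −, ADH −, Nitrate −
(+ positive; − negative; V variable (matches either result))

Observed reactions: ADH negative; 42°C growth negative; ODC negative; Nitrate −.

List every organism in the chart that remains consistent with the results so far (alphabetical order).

ADH −: excludes Pseudomonas aeruginosa, Burkholderia pseudomallei, Pseudomonas fluorescens — 5 left.
Nitrate −: excludes Achromobacter xylosoxidans — 4 left.
ODC −: all 4 remaining candidates are consistent.
42°C growth −: excludes Acinetobacter baumannii — 3 left.

Acinetobacter lwoffii, Burkholderia cepacia, Elizabethkingia meningoseptica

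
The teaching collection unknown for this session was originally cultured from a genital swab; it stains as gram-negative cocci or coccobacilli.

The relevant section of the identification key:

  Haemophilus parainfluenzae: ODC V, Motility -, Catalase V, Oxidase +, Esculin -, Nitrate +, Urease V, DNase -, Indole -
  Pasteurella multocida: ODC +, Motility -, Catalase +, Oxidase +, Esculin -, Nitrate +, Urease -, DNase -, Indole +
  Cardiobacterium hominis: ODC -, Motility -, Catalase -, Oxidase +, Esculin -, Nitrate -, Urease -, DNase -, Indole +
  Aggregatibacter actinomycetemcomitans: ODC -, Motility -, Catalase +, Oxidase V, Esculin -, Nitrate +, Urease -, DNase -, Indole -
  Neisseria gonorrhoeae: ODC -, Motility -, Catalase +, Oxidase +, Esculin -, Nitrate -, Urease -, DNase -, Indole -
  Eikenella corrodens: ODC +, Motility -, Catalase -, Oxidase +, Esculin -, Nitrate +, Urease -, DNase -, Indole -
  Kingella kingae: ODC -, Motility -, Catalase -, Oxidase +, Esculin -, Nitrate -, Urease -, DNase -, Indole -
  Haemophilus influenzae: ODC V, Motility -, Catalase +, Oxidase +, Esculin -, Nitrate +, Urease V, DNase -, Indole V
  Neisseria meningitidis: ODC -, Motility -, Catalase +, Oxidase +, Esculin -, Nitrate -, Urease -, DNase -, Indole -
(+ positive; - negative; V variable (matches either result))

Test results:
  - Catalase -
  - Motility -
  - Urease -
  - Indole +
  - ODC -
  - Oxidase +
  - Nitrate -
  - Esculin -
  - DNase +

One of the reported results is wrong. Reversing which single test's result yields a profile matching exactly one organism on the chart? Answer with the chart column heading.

DNase

As reported, no row in the chart matches all 9 reactions.
Reversing Catalase → still no organism matches.
Reversing Nitrate → still no organism matches.
Reversing Motility → still no organism matches.
Reversing Oxidase → still no organism matches.
Reversing Urease → still no organism matches.
Reversing ODC → still no organism matches.
Reversing DNase (to -) → unique match: Cardiobacterium hominis.
Reversing Indole → still no organism matches.
Reversing Esculin → still no organism matches.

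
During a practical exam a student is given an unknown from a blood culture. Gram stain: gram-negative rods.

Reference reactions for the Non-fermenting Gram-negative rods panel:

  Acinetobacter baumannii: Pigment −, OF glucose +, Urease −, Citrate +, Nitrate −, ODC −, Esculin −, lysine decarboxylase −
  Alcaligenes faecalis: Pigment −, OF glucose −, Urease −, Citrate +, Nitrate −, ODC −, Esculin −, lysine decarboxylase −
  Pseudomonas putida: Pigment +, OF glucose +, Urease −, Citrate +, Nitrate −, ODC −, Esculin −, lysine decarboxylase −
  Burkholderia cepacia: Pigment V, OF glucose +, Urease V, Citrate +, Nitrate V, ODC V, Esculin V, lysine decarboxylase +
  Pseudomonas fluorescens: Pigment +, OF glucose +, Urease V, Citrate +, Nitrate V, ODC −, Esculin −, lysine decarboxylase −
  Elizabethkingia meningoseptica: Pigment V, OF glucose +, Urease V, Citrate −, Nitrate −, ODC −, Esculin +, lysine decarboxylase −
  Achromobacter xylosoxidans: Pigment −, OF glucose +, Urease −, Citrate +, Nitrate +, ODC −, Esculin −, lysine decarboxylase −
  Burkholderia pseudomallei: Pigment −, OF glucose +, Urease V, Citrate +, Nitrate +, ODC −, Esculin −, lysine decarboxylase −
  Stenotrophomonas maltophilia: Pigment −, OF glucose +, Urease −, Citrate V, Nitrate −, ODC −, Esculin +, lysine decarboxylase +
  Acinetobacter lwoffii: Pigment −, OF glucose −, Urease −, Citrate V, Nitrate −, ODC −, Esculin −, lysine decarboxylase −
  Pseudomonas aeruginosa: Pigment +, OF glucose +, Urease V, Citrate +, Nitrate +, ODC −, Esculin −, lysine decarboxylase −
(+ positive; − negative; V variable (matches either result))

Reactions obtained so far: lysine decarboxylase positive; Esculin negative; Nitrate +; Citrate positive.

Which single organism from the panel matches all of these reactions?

Nitrate +: excludes 6 organisms — 5 left.
lysine decarboxylase +: excludes Pseudomonas fluorescens, Achromobacter xylosoxidans, Burkholderia pseudomallei, Pseudomonas aeruginosa — 1 left.
Citrate +: the one remaining candidate is consistent.
Esculin −: the one remaining candidate is consistent.

Burkholderia cepacia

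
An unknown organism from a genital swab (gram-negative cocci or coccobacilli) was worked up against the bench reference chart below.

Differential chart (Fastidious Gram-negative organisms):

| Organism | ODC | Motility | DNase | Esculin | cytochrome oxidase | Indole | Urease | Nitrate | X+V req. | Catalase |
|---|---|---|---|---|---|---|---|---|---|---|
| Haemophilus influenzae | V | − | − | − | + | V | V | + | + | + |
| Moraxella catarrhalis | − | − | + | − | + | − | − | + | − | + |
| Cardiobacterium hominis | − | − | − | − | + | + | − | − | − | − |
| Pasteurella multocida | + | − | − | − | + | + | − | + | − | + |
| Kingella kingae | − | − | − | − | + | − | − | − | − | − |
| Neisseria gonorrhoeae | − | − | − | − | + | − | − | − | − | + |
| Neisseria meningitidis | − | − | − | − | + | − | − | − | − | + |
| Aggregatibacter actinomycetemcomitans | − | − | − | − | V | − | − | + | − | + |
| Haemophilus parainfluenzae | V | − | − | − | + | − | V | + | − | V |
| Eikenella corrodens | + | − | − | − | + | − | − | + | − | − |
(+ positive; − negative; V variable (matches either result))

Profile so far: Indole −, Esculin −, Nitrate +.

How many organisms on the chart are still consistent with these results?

Esculin −: all 10 remaining candidates are consistent.
Indole −: excludes Cardiobacterium hominis, Pasteurella multocida — 8 left.
Nitrate +: excludes Kingella kingae, Neisseria gonorrhoeae, Neisseria meningitidis — 5 left.
Still consistent: Aggregatibacter actinomycetemcomitans, Eikenella corrodens, Haemophilus influenzae, Haemophilus parainfluenzae, Moraxella catarrhalis.

5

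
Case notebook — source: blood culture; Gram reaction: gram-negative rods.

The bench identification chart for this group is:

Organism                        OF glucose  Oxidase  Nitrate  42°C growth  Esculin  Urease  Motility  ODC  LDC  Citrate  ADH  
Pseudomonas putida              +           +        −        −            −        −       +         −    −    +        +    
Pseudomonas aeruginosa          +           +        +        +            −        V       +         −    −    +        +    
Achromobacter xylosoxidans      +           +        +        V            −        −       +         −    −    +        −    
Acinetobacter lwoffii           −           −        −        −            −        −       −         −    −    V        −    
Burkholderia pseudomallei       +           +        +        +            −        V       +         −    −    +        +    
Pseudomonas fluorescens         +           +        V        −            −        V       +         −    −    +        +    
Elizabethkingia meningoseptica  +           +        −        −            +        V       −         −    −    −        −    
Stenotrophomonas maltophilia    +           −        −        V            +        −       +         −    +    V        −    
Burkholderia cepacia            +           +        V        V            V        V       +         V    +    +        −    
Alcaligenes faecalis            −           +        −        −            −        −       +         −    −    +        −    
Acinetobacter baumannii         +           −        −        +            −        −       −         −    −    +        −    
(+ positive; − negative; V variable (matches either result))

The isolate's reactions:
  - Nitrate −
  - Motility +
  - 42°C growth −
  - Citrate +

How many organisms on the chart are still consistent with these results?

42°C growth −: excludes Pseudomonas aeruginosa, Burkholderia pseudomallei, Acinetobacter baumannii — 8 left.
Motility +: excludes Acinetobacter lwoffii, Elizabethkingia meningoseptica — 6 left.
Citrate +: all 6 remaining candidates are consistent.
Nitrate −: excludes Achromobacter xylosoxidans — 5 left.
Still consistent: Alcaligenes faecalis, Burkholderia cepacia, Pseudomonas fluorescens, Pseudomonas putida, Stenotrophomonas maltophilia.

5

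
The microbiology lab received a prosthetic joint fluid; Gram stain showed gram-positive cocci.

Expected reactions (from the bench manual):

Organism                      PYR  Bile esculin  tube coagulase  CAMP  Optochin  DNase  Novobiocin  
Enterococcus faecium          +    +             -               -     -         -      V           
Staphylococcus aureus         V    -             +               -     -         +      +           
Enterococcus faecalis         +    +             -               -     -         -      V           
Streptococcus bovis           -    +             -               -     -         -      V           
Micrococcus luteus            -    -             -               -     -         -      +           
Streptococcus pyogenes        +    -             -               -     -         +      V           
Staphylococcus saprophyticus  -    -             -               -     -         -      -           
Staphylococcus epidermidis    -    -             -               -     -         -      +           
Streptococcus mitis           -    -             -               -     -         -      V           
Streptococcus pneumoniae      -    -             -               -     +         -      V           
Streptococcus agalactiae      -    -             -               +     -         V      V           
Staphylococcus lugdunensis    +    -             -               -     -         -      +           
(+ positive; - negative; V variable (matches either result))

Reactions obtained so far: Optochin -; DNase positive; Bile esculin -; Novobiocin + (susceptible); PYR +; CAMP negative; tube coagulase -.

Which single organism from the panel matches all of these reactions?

Streptococcus pyogenes

Novobiocin +: excludes Staphylococcus saprophyticus — 11 left.
tube coagulase -: excludes Staphylococcus aureus — 10 left.
Bile esculin -: excludes Enterococcus faecium, Enterococcus faecalis, Streptococcus bovis — 7 left.
DNase +: excludes 5 organisms — 2 left.
PYR +: excludes Streptococcus agalactiae — 1 left.
Optochin -: the one remaining candidate is consistent.
CAMP -: the one remaining candidate is consistent.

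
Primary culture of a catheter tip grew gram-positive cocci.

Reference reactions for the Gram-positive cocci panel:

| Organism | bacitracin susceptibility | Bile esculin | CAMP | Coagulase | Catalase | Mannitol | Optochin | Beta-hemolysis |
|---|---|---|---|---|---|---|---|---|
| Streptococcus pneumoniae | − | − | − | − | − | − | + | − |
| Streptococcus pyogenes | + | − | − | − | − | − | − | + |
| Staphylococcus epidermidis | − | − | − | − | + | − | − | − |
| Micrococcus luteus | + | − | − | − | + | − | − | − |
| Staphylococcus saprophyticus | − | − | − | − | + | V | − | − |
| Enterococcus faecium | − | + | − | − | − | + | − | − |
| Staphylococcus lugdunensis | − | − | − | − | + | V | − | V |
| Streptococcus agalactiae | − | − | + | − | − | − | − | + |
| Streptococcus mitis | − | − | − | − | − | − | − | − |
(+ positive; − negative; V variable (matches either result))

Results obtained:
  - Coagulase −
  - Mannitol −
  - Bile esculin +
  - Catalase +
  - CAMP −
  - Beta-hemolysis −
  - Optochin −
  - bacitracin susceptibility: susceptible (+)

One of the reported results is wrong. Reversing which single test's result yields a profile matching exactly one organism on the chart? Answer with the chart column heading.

Bile esculin

As reported, no row in the chart matches all 8 reactions.
Reversing Beta-hemolysis → still no organism matches.
Reversing Catalase → still no organism matches.
Reversing bacitracin susceptibility → still no organism matches.
Reversing Bile esculin (to −) → unique match: Micrococcus luteus.
Reversing Optochin → still no organism matches.
Reversing Coagulase → still no organism matches.
Reversing Mannitol → still no organism matches.
Reversing CAMP → still no organism matches.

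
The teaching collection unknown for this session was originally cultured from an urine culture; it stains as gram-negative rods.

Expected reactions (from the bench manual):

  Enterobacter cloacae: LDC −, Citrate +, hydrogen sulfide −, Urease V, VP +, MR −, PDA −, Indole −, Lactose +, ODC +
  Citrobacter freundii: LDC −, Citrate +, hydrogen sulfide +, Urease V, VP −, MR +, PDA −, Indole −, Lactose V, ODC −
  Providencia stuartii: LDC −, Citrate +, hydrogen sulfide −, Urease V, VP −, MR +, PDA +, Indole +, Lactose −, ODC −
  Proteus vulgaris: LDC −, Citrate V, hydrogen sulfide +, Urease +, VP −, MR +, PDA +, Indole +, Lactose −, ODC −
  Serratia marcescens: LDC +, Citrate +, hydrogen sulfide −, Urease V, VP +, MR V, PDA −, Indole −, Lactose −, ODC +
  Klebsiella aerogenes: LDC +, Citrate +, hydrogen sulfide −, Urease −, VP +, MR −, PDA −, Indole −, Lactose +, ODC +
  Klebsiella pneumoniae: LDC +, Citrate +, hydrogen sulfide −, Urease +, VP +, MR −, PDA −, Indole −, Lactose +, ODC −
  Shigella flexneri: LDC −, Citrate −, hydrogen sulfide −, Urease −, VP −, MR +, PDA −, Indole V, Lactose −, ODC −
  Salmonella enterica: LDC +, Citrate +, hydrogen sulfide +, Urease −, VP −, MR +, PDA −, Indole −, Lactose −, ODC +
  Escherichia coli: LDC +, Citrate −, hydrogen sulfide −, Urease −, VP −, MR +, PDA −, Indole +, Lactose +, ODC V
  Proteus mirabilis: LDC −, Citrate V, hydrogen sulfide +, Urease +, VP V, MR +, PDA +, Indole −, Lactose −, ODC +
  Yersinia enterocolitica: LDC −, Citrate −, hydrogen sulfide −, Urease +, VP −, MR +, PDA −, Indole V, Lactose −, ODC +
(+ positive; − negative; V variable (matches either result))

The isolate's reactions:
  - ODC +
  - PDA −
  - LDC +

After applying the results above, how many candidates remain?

LDC +: excludes 7 organisms — 5 left.
PDA −: all 5 remaining candidates are consistent.
ODC +: excludes Klebsiella pneumoniae — 4 left.
Still consistent: Escherichia coli, Klebsiella aerogenes, Salmonella enterica, Serratia marcescens.

4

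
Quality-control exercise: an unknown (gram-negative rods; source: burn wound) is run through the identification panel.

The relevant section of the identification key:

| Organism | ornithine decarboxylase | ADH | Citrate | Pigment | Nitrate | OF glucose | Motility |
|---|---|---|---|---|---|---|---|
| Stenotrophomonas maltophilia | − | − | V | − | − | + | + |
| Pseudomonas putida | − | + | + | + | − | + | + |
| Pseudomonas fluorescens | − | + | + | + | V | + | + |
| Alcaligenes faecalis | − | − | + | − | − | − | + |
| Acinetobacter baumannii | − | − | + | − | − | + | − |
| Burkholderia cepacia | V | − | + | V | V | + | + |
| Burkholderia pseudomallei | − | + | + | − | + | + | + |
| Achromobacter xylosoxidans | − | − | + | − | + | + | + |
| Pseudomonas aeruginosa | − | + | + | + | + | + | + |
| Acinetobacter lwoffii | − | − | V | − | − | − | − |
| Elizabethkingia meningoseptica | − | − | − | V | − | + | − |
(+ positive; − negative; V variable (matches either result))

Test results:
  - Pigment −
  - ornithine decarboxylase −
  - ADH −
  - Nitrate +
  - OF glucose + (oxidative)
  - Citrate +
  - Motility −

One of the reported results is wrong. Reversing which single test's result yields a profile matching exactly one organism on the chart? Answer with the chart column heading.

As reported, no row in the chart matches all 7 reactions.
Reversing Motility → 2 organisms match (not unique).
Reversing ornithine decarboxylase → still no organism matches.
Reversing ADH → still no organism matches.
Reversing Pigment → still no organism matches.
Reversing Citrate → still no organism matches.
Reversing Nitrate (to −) → unique match: Acinetobacter baumannii.
Reversing OF glucose → still no organism matches.

Nitrate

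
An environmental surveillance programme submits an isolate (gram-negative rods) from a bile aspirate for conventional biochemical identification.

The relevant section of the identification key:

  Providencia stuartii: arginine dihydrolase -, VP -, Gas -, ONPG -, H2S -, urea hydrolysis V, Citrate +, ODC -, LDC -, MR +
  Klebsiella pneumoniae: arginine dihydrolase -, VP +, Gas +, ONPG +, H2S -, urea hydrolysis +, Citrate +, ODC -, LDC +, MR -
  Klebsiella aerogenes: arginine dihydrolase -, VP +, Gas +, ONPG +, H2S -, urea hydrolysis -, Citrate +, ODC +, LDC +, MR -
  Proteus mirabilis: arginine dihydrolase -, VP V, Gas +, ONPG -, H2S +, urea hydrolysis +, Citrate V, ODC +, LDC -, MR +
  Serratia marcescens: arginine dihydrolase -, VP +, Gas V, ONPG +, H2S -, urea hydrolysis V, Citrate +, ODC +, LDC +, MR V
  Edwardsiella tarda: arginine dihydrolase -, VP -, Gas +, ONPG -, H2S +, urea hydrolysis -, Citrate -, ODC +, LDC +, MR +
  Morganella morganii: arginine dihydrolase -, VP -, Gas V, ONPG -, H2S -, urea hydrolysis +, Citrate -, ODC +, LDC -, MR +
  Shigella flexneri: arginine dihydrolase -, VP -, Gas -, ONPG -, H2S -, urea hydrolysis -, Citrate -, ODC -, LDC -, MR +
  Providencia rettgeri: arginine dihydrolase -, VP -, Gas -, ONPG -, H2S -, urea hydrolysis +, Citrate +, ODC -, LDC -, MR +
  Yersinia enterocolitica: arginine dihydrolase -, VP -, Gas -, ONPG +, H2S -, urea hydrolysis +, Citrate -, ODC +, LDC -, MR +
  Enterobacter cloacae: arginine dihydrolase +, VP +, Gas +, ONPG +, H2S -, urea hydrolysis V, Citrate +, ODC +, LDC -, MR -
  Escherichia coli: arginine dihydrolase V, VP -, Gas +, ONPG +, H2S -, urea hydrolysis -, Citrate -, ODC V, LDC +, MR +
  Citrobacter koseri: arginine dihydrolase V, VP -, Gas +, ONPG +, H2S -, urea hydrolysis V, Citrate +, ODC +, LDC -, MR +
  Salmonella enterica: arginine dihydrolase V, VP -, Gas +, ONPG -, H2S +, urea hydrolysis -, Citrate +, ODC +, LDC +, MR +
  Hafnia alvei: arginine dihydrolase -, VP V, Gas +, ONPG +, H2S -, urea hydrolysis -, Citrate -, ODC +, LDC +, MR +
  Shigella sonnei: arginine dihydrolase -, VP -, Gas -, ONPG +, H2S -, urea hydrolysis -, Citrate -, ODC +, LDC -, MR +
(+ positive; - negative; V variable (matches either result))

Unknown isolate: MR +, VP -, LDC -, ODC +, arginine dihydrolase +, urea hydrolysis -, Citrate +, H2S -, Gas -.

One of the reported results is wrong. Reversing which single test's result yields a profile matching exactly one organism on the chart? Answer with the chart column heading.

Gas

As reported, no row in the chart matches all 9 reactions.
Reversing arginine dihydrolase → still no organism matches.
Reversing MR → still no organism matches.
Reversing Gas (to +) → unique match: Citrobacter koseri.
Reversing ODC → still no organism matches.
Reversing LDC → still no organism matches.
Reversing Citrate → still no organism matches.
Reversing H2S → still no organism matches.
Reversing urea hydrolysis → still no organism matches.
Reversing VP → still no organism matches.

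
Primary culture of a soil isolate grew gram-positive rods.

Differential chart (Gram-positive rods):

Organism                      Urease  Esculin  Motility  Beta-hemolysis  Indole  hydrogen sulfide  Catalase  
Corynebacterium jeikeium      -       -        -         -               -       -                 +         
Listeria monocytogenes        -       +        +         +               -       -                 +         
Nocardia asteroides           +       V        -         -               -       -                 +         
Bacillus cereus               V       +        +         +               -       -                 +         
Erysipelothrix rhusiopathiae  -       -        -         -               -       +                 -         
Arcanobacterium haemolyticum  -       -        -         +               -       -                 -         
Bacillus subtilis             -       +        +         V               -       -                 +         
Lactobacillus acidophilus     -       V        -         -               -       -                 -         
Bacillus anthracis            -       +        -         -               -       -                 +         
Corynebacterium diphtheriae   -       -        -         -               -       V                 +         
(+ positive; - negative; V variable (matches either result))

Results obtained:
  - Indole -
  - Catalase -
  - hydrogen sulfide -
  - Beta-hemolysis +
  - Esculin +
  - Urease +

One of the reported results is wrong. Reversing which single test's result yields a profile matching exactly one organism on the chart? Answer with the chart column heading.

As reported, no row in the chart matches all 6 reactions.
Reversing Esculin → still no organism matches.
Reversing Catalase (to +) → unique match: Bacillus cereus.
Reversing Urease → still no organism matches.
Reversing hydrogen sulfide → still no organism matches.
Reversing Beta-hemolysis → still no organism matches.
Reversing Indole → still no organism matches.

Catalase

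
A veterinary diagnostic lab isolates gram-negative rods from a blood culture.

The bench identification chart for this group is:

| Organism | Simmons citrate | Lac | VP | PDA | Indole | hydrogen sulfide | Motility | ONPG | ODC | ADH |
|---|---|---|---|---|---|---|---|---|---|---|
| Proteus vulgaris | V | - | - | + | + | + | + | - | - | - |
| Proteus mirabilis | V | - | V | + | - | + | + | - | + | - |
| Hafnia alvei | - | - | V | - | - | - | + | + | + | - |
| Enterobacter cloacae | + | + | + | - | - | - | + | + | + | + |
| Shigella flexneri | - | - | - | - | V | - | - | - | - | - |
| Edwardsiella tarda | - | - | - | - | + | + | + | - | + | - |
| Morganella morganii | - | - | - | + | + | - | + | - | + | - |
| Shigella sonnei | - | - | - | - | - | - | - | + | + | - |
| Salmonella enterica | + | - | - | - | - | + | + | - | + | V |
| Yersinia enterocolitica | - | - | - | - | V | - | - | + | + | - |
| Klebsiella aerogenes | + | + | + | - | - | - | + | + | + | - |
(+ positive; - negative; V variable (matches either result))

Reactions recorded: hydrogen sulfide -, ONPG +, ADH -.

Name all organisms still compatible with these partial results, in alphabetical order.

ONPG +: excludes 6 organisms — 5 left.
ADH -: excludes Enterobacter cloacae — 4 left.
hydrogen sulfide -: all 4 remaining candidates are consistent.

Hafnia alvei, Klebsiella aerogenes, Shigella sonnei, Yersinia enterocolitica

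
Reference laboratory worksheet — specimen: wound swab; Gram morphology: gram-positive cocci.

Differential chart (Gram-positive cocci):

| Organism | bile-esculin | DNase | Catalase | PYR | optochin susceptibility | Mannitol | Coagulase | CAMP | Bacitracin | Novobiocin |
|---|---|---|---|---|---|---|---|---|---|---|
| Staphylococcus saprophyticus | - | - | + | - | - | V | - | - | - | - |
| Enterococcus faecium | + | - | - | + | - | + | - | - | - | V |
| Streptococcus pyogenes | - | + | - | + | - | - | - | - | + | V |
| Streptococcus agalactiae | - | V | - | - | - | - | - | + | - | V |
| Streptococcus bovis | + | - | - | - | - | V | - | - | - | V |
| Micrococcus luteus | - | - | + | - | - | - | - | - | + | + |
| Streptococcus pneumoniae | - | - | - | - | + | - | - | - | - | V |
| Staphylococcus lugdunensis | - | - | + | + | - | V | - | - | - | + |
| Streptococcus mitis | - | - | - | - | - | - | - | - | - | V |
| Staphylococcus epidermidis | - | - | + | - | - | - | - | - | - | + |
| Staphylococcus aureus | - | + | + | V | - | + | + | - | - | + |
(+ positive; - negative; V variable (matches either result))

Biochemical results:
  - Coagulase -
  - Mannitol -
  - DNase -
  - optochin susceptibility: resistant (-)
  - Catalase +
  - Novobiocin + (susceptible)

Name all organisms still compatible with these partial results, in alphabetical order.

Micrococcus luteus, Staphylococcus epidermidis, Staphylococcus lugdunensis

Mannitol -: excludes Enterococcus faecium, Staphylococcus aureus — 9 left.
Catalase +: excludes 5 organisms — 4 left.
optochin susceptibility -: all 4 remaining candidates are consistent.
DNase -: all 4 remaining candidates are consistent.
Coagulase -: all 4 remaining candidates are consistent.
Novobiocin +: excludes Staphylococcus saprophyticus — 3 left.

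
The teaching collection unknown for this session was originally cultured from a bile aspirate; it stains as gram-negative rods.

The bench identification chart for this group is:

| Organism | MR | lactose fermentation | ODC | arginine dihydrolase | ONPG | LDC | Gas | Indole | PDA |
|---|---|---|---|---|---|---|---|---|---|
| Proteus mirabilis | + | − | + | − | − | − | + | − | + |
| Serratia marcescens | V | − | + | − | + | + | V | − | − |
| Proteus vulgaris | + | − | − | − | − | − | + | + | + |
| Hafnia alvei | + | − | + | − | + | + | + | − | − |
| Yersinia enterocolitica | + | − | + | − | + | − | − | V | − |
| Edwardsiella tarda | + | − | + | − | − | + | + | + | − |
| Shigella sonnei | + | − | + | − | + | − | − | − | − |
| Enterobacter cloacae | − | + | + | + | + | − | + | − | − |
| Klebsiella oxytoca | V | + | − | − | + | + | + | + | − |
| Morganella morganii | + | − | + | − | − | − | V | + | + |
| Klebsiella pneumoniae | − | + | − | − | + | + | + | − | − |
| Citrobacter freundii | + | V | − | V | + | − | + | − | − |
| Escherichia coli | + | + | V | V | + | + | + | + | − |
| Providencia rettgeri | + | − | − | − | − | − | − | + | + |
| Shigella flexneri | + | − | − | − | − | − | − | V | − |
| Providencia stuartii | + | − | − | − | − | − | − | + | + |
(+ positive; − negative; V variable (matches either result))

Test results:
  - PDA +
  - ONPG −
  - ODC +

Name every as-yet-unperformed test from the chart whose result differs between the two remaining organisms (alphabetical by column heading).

Indole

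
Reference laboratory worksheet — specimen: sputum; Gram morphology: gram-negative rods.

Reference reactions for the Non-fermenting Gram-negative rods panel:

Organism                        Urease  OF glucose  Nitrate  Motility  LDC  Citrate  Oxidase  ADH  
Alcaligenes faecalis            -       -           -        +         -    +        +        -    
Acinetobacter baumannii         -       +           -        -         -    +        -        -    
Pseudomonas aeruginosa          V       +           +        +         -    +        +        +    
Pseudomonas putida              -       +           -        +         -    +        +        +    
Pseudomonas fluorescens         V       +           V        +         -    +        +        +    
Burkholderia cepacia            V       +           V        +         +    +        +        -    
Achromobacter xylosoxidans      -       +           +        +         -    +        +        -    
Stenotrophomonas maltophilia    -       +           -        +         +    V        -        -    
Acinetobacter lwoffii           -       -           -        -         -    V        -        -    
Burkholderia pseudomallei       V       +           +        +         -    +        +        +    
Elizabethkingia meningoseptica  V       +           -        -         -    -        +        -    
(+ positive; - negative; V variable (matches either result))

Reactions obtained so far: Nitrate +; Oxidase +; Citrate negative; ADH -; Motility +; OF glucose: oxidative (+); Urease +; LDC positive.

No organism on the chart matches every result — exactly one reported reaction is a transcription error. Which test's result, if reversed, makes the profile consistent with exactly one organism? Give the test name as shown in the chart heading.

As reported, no row in the chart matches all 8 reactions.
Reversing Urease → still no organism matches.
Reversing Citrate (to +) → unique match: Burkholderia cepacia.
Reversing ADH → still no organism matches.
Reversing LDC → still no organism matches.
Reversing Nitrate → still no organism matches.
Reversing Oxidase → still no organism matches.
Reversing OF glucose → still no organism matches.
Reversing Motility → still no organism matches.

Citrate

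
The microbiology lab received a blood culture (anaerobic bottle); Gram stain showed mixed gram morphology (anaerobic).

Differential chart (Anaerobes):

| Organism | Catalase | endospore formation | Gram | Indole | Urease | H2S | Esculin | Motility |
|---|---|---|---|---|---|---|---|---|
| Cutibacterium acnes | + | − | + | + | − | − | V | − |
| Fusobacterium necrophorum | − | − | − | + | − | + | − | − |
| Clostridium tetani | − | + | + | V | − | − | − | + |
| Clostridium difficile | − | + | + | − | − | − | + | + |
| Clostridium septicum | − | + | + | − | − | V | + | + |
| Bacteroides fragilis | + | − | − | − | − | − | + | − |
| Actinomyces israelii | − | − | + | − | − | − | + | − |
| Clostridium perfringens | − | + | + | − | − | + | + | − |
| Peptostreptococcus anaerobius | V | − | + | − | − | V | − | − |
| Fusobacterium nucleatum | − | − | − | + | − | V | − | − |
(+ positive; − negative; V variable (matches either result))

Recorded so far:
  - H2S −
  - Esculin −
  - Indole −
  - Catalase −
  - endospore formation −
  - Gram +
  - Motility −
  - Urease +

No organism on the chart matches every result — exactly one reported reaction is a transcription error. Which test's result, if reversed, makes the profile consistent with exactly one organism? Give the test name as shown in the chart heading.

As reported, no row in the chart matches all 8 reactions.
Reversing Gram → still no organism matches.
Reversing endospore formation → still no organism matches.
Reversing Indole → still no organism matches.
Reversing Urease (to −) → unique match: Peptostreptococcus anaerobius.
Reversing Esculin → still no organism matches.
Reversing H2S → still no organism matches.
Reversing Catalase → still no organism matches.
Reversing Motility → still no organism matches.

Urease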